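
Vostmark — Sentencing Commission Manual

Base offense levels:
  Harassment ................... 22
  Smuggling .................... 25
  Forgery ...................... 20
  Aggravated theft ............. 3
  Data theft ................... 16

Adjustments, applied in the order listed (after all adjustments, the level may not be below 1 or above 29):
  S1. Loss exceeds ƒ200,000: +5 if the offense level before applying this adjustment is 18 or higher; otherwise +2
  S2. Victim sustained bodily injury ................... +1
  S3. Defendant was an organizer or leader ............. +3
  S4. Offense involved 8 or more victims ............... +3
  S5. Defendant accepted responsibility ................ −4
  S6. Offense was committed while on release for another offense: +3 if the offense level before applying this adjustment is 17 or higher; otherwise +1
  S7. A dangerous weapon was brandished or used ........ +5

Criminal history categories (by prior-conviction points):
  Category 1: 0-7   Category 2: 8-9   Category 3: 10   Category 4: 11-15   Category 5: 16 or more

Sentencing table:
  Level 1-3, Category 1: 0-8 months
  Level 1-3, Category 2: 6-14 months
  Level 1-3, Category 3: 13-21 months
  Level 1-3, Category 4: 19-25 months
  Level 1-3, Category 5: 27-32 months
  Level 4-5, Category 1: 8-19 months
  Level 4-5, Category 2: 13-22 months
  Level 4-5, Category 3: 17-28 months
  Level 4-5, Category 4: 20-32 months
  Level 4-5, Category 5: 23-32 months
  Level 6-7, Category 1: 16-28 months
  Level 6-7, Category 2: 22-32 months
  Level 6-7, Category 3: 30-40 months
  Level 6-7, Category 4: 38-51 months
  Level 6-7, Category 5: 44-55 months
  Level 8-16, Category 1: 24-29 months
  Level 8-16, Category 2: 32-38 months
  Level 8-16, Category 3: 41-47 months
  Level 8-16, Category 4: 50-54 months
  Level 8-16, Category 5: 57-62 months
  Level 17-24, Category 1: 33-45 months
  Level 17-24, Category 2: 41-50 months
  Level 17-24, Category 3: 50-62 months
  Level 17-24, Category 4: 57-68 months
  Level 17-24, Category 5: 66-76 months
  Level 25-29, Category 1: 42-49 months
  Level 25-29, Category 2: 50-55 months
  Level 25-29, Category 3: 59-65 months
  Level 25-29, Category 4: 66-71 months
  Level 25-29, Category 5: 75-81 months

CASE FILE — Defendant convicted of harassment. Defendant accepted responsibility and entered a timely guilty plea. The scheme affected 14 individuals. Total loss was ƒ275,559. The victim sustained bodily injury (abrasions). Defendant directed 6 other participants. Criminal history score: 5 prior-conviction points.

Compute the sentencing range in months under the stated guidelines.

42-49 months

Base offense level for harassment: 22.
S1 applies (level before this adjustment is 22 ≥ 18, so +5): 22 + 5 = 27.
S2 applies: 27 + 1 = 28.
S3 applies: 28 + 3 = 31.
S4 applies: 31 + 3 = 34.
S5 applies: 34 − 4 = 30.
Level 30 exceeds the maximum of 29; capped at 29.
Final offense level: 29.
Criminal history: 5 prior points → Category 1 (0-7).
Level 29 falls in the 25-29 band.
Grid: Level 25-29 × Category 1 = 42-49 months.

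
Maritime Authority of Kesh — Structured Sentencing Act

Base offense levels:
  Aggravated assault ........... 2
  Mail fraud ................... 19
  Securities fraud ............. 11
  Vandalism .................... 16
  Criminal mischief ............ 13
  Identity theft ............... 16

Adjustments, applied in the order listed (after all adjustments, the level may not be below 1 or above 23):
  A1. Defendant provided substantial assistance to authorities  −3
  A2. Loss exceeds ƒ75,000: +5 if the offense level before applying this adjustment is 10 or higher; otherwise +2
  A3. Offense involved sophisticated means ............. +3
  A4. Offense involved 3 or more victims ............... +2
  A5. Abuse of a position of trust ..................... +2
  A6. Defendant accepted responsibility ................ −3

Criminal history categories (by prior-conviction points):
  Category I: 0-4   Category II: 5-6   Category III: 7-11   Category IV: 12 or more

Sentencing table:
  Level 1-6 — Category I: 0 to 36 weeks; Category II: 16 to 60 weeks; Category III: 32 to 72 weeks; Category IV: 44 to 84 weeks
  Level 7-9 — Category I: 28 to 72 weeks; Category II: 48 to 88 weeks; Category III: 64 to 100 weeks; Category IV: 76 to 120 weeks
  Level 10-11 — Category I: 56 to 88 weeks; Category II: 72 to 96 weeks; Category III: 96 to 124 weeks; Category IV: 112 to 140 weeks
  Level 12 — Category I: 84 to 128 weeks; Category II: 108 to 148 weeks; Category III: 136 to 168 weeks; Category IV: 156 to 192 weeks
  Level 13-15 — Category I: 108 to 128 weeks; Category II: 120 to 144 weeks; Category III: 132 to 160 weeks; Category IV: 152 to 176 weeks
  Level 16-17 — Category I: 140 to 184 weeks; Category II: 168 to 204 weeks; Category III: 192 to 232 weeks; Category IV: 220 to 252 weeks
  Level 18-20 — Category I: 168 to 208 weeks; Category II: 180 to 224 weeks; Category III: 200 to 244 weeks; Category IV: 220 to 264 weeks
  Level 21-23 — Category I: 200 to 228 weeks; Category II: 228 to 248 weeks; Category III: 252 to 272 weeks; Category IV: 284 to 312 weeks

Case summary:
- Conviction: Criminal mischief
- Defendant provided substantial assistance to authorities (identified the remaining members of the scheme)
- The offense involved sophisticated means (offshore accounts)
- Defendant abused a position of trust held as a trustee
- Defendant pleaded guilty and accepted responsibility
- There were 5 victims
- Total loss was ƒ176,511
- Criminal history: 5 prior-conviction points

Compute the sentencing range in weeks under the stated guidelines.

Base offense level for criminal mischief: 13.
A1 applies: 13 − 3 = 10.
A2 applies (level before this adjustment is 10 ≥ 10, so +5): 10 + 5 = 15.
A3 applies: 15 + 3 = 18.
A4 applies: 18 + 2 = 20.
A5 applies: 20 + 2 = 22.
A6 applies: 22 − 3 = 19.
Final offense level: 19.
Criminal history: 5 prior points → Category II (5-6).
Level 19 falls in the 18-20 band.
Grid: Level 18-20 × Category II = 180-224 weeks.

180-224 weeks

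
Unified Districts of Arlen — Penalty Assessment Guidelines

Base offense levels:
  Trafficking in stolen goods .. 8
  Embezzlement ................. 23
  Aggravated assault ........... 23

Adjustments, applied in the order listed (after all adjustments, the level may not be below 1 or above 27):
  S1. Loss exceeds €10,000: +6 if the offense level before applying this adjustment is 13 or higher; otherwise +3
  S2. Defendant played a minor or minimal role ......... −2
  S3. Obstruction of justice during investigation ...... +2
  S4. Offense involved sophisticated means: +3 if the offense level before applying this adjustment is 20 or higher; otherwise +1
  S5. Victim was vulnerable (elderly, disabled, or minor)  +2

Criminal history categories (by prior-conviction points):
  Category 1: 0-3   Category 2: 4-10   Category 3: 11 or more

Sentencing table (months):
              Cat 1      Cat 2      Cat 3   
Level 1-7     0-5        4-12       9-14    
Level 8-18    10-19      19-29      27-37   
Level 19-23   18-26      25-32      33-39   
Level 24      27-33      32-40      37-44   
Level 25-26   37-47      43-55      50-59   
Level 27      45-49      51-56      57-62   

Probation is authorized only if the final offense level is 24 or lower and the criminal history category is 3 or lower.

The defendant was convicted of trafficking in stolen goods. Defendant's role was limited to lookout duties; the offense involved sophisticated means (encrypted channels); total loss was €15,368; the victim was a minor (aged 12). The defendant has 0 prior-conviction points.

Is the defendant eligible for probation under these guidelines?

Yes

Base offense level for trafficking in stolen goods: 8.
S1 applies (level before this adjustment is 8 < 13, so +3): 8 + 3 = 11.
S2 applies: 11 − 2 = 9.
S4 applies (level before this adjustment is 9 < 20, so +1): 9 + 1 = 10.
S5 applies: 10 + 2 = 12.
Final offense level: 12.
Criminal history: 0 prior points → Category 1 (0-3).
Level 12 falls in the 8-18 band.
Grid: Level 8-18 × Category 1 = 10-19 months.
Probation check: level 12 ≤ 24 and category 1 ≤ 3 → eligible.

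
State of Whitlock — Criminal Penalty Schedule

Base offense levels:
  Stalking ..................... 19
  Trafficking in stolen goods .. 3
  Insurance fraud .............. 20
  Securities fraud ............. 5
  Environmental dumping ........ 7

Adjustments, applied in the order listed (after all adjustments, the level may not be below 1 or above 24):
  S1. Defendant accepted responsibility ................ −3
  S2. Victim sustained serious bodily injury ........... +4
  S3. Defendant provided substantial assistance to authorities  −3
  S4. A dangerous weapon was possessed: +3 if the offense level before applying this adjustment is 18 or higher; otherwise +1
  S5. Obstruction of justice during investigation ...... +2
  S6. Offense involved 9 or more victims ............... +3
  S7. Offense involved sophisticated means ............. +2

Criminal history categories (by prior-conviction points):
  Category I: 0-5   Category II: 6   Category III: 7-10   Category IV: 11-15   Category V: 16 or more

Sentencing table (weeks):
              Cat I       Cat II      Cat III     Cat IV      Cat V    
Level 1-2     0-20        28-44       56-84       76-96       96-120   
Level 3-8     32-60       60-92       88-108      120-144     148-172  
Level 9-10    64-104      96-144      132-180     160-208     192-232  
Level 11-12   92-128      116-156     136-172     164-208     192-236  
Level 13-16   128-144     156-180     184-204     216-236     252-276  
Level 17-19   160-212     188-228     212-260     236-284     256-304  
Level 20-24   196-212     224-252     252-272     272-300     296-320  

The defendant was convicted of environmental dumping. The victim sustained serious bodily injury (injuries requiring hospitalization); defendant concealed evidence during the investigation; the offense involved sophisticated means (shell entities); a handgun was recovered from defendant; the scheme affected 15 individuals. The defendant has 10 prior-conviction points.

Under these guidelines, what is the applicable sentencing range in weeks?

212-260 weeks

Base offense level for environmental dumping: 7.
S1 does not apply.
S2 applies: 7 + 4 = 11.
S4 applies (level before this adjustment is 11 < 18, so +1): 11 + 1 = 12.
S5 applies: 12 + 2 = 14.
S6 applies: 14 + 3 = 17.
S7 applies: 17 + 2 = 19.
Final offense level: 19.
Criminal history: 10 prior points → Category III (7-10).
Level 19 falls in the 17-19 band.
Grid: Level 17-19 × Category III = 212-260 weeks.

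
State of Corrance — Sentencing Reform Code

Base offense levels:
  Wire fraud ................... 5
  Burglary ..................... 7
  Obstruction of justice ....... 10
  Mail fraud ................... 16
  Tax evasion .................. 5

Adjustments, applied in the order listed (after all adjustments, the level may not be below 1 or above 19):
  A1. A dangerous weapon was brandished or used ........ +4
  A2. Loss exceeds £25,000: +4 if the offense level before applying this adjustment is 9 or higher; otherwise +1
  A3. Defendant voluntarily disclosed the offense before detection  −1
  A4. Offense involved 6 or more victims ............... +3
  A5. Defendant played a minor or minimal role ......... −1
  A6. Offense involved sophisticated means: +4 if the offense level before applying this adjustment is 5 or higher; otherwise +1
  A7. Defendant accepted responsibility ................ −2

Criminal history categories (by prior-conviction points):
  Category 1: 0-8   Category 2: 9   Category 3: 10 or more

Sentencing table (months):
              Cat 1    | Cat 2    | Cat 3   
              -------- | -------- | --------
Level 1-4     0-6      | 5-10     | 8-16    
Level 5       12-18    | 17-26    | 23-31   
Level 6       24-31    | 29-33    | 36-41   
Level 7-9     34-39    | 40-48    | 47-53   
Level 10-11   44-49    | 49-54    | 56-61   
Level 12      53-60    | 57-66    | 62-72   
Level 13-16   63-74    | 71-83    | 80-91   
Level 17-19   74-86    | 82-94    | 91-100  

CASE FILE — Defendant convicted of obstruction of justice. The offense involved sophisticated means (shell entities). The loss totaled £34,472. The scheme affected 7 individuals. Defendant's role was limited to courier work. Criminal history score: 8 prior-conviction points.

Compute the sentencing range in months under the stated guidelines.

74-86 months

Base offense level for obstruction of justice: 10.
A2 applies (level before this adjustment is 10 ≥ 9, so +4): 10 + 4 = 14.
A4 applies: 14 + 3 = 17.
A5 applies: 17 − 1 = 16.
A6 applies (level before this adjustment is 16 ≥ 5, so +4): 16 + 4 = 20.
A7 does not apply.
Level 20 exceeds the maximum of 19; capped at 19.
Final offense level: 19.
Criminal history: 8 prior points → Category 1 (0-8).
Level 19 falls in the 17-19 band.
Grid: Level 17-19 × Category 1 = 74-86 months.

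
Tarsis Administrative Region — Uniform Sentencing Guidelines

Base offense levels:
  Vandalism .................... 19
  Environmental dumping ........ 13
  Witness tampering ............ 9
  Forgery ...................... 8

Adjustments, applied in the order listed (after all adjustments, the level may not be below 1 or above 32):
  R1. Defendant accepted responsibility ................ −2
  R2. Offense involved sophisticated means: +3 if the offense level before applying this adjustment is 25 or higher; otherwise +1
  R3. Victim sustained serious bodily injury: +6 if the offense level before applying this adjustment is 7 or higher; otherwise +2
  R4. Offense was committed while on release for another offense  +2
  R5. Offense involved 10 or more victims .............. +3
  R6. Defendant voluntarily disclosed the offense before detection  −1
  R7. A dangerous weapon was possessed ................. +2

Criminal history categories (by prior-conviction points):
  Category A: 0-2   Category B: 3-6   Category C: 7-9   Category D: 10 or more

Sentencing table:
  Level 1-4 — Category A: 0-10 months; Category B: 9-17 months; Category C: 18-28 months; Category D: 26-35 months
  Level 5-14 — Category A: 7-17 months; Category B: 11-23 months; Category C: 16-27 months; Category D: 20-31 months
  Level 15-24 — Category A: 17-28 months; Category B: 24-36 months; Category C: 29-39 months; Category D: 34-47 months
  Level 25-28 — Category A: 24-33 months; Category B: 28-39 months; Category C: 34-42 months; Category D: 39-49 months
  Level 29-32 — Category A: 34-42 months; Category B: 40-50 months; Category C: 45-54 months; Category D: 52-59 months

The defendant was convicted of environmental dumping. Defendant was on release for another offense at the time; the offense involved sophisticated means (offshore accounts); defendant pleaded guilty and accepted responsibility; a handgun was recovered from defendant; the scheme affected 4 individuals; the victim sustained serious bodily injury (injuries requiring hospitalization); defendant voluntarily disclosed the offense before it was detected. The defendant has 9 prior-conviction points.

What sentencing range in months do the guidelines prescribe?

29-39 months

Base offense level for environmental dumping: 13.
R1 applies: 13 − 2 = 11.
R2 applies (level before this adjustment is 11 < 25, so +1): 11 + 1 = 12.
R3 applies (level before this adjustment is 12 ≥ 7, so +6): 12 + 6 = 18.
R4 applies: 18 + 2 = 20.
R6 applies: 20 − 1 = 19.
R7 applies: 19 + 2 = 21.
Final offense level: 21.
Criminal history: 9 prior points → Category C (7-9).
Level 21 falls in the 15-24 band.
Grid: Level 15-24 × Category C = 29-39 months.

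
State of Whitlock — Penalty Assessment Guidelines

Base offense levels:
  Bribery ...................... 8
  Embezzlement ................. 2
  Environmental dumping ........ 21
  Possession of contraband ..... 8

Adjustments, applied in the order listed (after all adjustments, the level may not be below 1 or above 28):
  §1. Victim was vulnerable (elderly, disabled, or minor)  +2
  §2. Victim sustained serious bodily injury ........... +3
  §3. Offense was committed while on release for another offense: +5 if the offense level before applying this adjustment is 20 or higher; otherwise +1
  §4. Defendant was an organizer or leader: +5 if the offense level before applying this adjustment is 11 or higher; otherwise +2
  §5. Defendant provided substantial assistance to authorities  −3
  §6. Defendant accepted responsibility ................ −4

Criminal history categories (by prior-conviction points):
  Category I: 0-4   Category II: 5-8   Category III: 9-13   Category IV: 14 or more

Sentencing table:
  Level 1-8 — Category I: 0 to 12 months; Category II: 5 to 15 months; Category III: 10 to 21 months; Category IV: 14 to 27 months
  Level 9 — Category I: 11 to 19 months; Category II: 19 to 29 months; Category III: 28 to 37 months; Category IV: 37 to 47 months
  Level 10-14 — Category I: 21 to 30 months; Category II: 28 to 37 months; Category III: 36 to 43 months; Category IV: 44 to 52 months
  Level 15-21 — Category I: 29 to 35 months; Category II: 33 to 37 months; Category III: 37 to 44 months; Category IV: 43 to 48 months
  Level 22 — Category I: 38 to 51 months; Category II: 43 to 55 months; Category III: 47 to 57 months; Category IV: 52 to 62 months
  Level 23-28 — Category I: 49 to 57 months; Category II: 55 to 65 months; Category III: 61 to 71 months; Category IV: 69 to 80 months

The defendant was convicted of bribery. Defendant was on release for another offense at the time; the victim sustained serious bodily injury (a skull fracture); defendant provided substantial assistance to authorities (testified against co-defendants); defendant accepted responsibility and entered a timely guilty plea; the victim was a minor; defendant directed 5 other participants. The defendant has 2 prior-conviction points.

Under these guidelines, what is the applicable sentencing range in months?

21-30 months

Base offense level for bribery: 8.
§1 applies: 8 + 2 = 10.
§2 applies: 10 + 3 = 13.
§3 applies (level before this adjustment is 13 < 20, so +1): 13 + 1 = 14.
§4 applies (level before this adjustment is 14 ≥ 11, so +5): 14 + 5 = 19.
§5 applies: 19 − 3 = 16.
§6 applies: 16 − 4 = 12.
Final offense level: 12.
Criminal history: 2 prior points → Category I (0-4).
Level 12 falls in the 10-14 band.
Grid: Level 10-14 × Category I = 21-30 months.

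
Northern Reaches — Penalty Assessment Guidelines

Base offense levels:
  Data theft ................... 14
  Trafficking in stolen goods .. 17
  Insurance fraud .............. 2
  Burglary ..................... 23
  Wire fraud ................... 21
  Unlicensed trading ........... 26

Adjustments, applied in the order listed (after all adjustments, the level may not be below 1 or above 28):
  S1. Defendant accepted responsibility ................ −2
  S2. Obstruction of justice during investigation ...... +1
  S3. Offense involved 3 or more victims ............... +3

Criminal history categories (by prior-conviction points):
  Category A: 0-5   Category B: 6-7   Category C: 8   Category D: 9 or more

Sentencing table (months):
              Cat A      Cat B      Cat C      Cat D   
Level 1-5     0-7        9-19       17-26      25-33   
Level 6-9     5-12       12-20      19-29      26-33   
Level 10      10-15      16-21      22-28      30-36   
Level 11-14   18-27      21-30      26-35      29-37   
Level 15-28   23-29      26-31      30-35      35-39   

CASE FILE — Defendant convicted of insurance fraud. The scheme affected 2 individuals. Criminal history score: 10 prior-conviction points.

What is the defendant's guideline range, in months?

25-33 months

Base offense level for insurance fraud: 2.
Final offense level: 2.
Criminal history: 10 prior points → Category D (9+).
Level 2 falls in the 1-5 band.
Grid: Level 1-5 × Category D = 25-33 months.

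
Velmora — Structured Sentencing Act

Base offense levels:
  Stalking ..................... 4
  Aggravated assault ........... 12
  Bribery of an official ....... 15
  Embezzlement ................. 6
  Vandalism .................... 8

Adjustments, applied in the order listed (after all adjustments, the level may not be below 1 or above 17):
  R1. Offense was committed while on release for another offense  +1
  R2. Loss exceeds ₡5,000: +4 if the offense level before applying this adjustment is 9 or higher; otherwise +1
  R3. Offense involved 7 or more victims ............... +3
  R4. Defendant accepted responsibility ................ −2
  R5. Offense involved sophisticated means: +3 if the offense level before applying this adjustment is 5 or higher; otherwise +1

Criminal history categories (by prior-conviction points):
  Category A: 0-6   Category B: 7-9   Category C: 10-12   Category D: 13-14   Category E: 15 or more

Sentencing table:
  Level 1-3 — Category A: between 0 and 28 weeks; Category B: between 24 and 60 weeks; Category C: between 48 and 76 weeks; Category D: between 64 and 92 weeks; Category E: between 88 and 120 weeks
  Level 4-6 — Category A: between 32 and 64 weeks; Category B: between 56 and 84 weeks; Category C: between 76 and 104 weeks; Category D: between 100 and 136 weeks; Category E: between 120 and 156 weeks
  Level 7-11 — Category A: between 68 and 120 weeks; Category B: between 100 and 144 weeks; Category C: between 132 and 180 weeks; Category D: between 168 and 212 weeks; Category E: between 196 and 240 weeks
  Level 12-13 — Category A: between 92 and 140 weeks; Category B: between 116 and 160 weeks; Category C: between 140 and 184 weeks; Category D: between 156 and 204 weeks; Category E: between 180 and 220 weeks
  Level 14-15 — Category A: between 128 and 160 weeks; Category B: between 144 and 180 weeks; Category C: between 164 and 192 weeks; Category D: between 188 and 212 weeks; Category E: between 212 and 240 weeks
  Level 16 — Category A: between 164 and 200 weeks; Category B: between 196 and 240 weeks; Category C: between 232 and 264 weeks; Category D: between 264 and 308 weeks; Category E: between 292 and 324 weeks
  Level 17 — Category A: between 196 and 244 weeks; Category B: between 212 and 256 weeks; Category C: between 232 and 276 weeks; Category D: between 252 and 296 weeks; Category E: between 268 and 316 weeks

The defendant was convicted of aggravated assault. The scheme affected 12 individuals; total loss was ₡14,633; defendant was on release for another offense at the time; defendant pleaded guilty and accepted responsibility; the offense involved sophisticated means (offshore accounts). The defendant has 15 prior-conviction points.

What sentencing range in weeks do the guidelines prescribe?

Base offense level for aggravated assault: 12.
R1 applies: 12 + 1 = 13.
R2 applies (level before this adjustment is 13 ≥ 9, so +4): 13 + 4 = 17.
R3 applies: 17 + 3 = 20.
R4 applies: 20 − 2 = 18.
R5 applies (level before this adjustment is 18 ≥ 5, so +3): 18 + 3 = 21.
Level 21 exceeds the maximum of 17; capped at 17.
Final offense level: 17.
Criminal history: 15 prior points → Category E (15+).
Level 17 falls in the 17 band.
Grid: Level 17 × Category E = 268-316 weeks.

268-316 weeks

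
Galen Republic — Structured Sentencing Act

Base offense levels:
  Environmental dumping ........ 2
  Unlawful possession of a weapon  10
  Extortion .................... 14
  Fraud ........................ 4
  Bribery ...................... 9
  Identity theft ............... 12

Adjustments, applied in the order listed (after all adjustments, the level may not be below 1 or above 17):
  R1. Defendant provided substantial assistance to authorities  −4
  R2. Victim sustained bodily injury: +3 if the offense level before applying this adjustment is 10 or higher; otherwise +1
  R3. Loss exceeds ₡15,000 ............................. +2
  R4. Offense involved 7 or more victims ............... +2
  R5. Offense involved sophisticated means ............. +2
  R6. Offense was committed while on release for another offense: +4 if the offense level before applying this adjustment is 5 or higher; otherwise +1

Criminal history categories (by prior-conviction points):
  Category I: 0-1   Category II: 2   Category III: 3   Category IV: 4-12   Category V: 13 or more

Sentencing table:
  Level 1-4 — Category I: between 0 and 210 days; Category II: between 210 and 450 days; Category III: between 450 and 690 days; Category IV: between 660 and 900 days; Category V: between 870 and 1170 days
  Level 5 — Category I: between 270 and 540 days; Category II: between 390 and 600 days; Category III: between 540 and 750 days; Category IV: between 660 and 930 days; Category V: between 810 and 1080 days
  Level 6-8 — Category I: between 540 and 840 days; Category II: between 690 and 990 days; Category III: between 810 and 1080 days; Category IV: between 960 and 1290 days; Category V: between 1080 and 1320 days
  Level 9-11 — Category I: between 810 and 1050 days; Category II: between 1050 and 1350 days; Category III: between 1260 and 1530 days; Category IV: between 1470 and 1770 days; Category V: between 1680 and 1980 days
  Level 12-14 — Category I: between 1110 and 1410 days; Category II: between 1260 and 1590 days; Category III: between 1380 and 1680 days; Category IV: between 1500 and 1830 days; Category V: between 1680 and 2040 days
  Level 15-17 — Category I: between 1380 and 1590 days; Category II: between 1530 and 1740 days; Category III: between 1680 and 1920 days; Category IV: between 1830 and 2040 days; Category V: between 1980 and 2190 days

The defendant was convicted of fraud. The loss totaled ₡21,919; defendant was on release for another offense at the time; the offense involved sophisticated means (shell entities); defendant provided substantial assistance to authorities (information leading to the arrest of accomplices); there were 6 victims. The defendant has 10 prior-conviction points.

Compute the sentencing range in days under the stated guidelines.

660-930 days

Base offense level for fraud: 4.
R1 applies: 4 − 4 = 0.
R3 applies: 0 + 2 = 2.
R4 does not apply.
R5 applies: 2 + 2 = 4.
R6 applies (level before this adjustment is 4 < 5, so +1): 4 + 1 = 5.
Final offense level: 5.
Criminal history: 10 prior points → Category IV (4-12).
Level 5 falls in the 5 band.
Grid: Level 5 × Category IV = 660-930 days.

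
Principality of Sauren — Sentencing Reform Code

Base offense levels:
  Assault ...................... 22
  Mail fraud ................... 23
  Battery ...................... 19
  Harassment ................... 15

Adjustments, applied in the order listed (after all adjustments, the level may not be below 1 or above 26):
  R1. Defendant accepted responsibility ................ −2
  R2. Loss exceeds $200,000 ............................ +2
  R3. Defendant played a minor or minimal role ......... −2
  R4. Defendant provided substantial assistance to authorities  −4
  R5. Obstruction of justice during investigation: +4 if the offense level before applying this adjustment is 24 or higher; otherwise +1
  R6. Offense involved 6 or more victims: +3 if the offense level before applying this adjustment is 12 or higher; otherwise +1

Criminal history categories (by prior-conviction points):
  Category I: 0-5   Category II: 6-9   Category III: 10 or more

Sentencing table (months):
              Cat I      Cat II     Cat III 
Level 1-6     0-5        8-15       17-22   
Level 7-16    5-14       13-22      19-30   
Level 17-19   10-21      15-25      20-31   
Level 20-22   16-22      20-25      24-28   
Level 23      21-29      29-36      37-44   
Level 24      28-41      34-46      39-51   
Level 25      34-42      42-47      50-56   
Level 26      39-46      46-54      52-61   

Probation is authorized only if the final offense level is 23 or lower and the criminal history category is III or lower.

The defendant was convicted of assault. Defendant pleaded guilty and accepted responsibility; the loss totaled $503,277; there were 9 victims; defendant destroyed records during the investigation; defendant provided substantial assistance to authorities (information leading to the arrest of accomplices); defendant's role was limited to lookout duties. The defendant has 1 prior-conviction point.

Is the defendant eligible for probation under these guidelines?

Base offense level for assault: 22.
R1 applies: 22 − 2 = 20.
R2 applies: 20 + 2 = 22.
R3 applies: 22 − 2 = 20.
R4 applies: 20 − 4 = 16.
R5 applies (level before this adjustment is 16 < 24, so +1): 16 + 1 = 17.
R6 applies (level before this adjustment is 17 ≥ 12, so +3): 17 + 3 = 20.
Final offense level: 20.
Criminal history: 1 prior point → Category I (0-5).
Level 20 falls in the 20-22 band.
Grid: Level 20-22 × Category I = 16-22 months.
Probation check: level 20 ≤ 23 and category I ≤ III → eligible.

Yes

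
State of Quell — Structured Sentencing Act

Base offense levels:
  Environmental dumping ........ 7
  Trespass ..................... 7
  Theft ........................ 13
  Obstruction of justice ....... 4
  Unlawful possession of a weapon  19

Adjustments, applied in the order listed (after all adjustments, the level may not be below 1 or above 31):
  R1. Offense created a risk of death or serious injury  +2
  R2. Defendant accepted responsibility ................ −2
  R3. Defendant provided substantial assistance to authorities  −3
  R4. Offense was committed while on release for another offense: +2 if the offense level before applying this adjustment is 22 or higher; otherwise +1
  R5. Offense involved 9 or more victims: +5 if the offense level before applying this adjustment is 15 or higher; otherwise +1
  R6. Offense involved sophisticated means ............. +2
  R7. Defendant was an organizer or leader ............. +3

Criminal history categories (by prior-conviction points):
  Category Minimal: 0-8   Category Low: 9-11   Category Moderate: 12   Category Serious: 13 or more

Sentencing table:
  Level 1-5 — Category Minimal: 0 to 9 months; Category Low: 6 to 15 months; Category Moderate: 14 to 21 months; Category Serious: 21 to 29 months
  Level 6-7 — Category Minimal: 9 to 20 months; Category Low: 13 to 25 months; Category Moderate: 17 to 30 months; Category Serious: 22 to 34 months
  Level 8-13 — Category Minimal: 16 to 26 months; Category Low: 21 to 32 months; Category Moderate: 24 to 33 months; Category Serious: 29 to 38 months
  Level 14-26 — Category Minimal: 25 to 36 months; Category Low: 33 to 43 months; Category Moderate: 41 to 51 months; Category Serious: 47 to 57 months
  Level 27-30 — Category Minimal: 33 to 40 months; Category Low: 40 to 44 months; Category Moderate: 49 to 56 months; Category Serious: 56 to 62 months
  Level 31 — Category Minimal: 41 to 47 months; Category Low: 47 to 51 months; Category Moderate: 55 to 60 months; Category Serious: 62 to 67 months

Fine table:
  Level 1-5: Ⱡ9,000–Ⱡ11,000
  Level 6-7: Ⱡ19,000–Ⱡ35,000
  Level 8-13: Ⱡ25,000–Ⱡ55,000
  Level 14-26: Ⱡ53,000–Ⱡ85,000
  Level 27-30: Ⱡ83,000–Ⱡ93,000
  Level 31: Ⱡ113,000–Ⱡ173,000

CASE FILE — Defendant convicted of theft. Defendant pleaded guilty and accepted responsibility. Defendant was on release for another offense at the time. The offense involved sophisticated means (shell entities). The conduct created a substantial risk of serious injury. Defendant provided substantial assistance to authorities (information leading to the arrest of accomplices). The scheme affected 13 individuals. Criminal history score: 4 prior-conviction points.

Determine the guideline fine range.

Ⱡ53,000–Ⱡ85,000

Base offense level for theft: 13.
R1 applies: 13 + 2 = 15.
R2 applies: 15 − 2 = 13.
R3 applies: 13 − 3 = 10.
R4 applies (level before this adjustment is 10 < 22, so +1): 10 + 1 = 11.
R5 applies (level before this adjustment is 11 < 15, so +1): 11 + 1 = 12.
R6 applies: 12 + 2 = 14.
Final offense level: 14.
Level 14 falls in the 14-26 band.
Fine table: Level 14-26 → Ⱡ53,000–Ⱡ85,000.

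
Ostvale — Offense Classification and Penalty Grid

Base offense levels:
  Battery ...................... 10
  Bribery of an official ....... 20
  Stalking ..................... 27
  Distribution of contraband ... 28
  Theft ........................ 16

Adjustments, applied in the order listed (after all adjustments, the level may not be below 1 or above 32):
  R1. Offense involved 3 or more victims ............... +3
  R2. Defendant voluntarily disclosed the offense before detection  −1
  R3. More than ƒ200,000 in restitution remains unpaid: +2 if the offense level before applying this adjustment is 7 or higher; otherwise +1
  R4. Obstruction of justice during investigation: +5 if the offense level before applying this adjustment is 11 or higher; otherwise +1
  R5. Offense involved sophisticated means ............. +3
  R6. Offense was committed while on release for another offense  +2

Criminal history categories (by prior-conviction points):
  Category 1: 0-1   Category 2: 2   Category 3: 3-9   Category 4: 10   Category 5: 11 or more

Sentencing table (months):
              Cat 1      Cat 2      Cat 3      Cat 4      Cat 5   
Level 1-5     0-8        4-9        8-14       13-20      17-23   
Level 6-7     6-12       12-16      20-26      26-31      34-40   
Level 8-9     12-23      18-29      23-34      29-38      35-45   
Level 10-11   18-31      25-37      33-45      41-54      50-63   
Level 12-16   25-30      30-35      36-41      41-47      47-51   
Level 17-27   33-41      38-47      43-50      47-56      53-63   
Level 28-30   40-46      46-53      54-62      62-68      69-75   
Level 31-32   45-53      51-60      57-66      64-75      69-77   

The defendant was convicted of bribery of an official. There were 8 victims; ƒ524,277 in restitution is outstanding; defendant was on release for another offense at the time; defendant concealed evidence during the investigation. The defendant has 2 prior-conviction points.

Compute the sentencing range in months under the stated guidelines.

51-60 months

Base offense level for bribery of an official: 20.
R1 applies: 20 + 3 = 23.
R3 applies (level before this adjustment is 23 ≥ 7, so +2): 23 + 2 = 25.
R4 applies (level before this adjustment is 25 ≥ 11, so +5): 25 + 5 = 30.
R5 does not apply.
R6 applies: 30 + 2 = 32.
Final offense level: 32.
Criminal history: 2 prior points → Category 2 (2).
Level 32 falls in the 31-32 band.
Grid: Level 31-32 × Category 2 = 51-60 months.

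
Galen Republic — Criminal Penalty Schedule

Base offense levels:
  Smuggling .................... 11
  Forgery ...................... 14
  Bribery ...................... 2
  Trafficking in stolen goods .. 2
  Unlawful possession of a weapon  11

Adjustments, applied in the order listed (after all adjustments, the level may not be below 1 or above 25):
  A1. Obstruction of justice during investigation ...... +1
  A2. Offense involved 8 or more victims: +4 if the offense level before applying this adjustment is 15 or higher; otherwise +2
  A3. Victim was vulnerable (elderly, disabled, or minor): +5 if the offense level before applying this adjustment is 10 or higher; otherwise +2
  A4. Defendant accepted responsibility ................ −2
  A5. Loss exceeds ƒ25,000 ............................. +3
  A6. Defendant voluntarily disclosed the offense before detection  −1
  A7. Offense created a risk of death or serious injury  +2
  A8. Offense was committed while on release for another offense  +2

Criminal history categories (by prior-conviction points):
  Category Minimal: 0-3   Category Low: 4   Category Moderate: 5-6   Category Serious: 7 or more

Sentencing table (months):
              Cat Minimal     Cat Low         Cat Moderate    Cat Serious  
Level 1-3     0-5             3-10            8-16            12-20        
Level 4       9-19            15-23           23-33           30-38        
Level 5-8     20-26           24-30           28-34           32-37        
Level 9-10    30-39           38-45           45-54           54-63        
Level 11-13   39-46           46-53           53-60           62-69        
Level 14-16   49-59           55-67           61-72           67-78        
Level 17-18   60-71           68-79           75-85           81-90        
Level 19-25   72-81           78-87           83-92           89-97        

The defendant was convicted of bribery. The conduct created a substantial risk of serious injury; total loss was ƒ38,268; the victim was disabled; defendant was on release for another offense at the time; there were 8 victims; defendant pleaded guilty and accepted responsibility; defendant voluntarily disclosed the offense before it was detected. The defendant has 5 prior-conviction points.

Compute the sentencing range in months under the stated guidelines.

Base offense level for bribery: 2.
A1 does not apply.
A2 applies (level before this adjustment is 2 < 15, so +2): 2 + 2 = 4.
A3 applies (level before this adjustment is 4 < 10, so +2): 4 + 2 = 6.
A4 applies: 6 − 2 = 4.
A5 applies: 4 + 3 = 7.
A6 applies: 7 − 1 = 6.
A7 applies: 6 + 2 = 8.
A8 applies: 8 + 2 = 10.
Final offense level: 10.
Criminal history: 5 prior points → Category Moderate (5-6).
Level 10 falls in the 9-10 band.
Grid: Level 9-10 × Category Moderate = 45-54 months.

45-54 months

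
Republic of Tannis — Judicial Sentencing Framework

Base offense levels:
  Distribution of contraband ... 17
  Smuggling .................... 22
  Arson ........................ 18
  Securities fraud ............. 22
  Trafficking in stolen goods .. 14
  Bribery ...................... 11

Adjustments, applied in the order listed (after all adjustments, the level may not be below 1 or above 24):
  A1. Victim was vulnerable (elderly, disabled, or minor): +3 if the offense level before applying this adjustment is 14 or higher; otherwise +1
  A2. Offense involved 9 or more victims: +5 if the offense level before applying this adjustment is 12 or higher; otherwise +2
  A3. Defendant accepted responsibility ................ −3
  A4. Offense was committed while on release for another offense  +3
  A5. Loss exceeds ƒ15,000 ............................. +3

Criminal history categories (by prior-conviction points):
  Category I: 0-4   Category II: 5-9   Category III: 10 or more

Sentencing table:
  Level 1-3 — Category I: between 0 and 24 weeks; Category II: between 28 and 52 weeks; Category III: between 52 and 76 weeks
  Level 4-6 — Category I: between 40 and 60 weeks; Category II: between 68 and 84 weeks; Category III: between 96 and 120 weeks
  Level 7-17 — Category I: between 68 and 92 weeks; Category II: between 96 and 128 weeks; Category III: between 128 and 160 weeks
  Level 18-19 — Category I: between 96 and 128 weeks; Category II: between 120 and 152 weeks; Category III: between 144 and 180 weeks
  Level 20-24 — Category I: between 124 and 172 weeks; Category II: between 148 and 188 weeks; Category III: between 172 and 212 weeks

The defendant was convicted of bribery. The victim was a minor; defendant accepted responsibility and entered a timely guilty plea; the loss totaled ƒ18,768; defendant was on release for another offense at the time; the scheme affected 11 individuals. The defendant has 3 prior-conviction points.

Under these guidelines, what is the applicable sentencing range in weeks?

124-172 weeks

Base offense level for bribery: 11.
A1 applies (level before this adjustment is 11 < 14, so +1): 11 + 1 = 12.
A2 applies (level before this adjustment is 12 ≥ 12, so +5): 12 + 5 = 17.
A3 applies: 17 − 3 = 14.
A4 applies: 14 + 3 = 17.
A5 applies: 17 + 3 = 20.
Final offense level: 20.
Criminal history: 3 prior points → Category I (0-4).
Level 20 falls in the 20-24 band.
Grid: Level 20-24 × Category I = 124-172 weeks.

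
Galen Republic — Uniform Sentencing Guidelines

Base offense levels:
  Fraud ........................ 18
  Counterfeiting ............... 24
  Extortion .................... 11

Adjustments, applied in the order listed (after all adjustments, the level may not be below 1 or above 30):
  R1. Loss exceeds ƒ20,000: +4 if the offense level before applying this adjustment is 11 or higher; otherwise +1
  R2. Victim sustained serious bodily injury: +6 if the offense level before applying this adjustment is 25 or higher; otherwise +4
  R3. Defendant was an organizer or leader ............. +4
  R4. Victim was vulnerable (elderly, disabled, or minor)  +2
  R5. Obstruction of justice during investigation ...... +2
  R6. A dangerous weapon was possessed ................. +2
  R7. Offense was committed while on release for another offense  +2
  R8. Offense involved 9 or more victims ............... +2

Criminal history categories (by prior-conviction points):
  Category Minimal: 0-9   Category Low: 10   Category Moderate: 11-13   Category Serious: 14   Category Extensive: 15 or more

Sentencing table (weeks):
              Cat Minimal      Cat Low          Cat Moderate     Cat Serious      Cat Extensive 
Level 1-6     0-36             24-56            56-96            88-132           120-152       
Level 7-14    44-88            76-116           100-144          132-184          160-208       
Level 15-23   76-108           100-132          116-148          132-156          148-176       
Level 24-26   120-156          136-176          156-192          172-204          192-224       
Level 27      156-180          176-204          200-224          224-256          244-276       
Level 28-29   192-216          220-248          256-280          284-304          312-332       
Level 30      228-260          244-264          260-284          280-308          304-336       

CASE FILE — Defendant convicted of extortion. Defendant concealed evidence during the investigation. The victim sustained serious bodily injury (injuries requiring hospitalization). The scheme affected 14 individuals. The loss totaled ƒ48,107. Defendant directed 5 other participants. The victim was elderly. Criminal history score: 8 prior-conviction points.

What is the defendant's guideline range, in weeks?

192-216 weeks

Base offense level for extortion: 11.
R1 applies (level before this adjustment is 11 ≥ 11, so +4): 11 + 4 = 15.
R2 applies (level before this adjustment is 15 < 25, so +4): 15 + 4 = 19.
R3 applies: 19 + 4 = 23.
R4 applies: 23 + 2 = 25.
R5 applies: 25 + 2 = 27.
R8 applies: 27 + 2 = 29.
Final offense level: 29.
Criminal history: 8 prior points → Category Minimal (0-9).
Level 29 falls in the 28-29 band.
Grid: Level 28-29 × Category Minimal = 192-216 weeks.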